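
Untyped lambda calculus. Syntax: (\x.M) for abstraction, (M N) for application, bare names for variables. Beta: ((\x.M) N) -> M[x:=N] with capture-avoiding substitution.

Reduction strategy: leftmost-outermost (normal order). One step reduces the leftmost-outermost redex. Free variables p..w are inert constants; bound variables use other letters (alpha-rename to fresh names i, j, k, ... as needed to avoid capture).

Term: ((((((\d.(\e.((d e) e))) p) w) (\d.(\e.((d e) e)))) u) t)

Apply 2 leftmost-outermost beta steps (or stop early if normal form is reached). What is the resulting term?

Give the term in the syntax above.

Step 0: ((((((\d.(\e.((d e) e))) p) w) (\d.(\e.((d e) e)))) u) t)
Step 1: (((((\e.((p e) e)) w) (\d.(\e.((d e) e)))) u) t)
Step 2: (((((p w) w) (\d.(\e.((d e) e)))) u) t)

Answer: (((((p w) w) (\d.(\e.((d e) e)))) u) t)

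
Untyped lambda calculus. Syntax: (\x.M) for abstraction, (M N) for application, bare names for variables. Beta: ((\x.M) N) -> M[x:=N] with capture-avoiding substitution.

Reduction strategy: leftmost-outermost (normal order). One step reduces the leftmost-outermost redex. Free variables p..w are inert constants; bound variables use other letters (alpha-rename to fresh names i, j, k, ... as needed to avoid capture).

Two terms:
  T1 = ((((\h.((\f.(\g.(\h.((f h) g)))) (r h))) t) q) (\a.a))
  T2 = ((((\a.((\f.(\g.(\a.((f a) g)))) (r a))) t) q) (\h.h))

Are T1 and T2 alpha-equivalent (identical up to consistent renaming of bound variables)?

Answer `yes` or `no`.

Answer: yes

Derivation:
Term 1: ((((\h.((\f.(\g.(\h.((f h) g)))) (r h))) t) q) (\a.a))
Term 2: ((((\a.((\f.(\g.(\a.((f a) g)))) (r a))) t) q) (\h.h))
Alpha-equivalence: compare structure up to binder renaming.
Result: True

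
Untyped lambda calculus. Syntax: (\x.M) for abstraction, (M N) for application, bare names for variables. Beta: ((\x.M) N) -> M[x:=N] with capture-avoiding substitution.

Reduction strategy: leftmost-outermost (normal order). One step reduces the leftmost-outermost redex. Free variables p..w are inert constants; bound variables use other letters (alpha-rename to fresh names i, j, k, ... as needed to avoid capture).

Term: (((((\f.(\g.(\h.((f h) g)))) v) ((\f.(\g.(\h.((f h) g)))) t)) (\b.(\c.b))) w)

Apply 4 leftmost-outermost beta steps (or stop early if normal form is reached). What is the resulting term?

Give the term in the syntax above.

Answer: (((v (\b.(\c.b))) (\g.(\h.((t h) g)))) w)

Derivation:
Step 0: (((((\f.(\g.(\h.((f h) g)))) v) ((\f.(\g.(\h.((f h) g)))) t)) (\b.(\c.b))) w)
Step 1: ((((\g.(\h.((v h) g))) ((\f.(\g.(\h.((f h) g)))) t)) (\b.(\c.b))) w)
Step 2: (((\h.((v h) ((\f.(\g.(\h.((f h) g)))) t))) (\b.(\c.b))) w)
Step 3: (((v (\b.(\c.b))) ((\f.(\g.(\h.((f h) g)))) t)) w)
Step 4: (((v (\b.(\c.b))) (\g.(\h.((t h) g)))) w)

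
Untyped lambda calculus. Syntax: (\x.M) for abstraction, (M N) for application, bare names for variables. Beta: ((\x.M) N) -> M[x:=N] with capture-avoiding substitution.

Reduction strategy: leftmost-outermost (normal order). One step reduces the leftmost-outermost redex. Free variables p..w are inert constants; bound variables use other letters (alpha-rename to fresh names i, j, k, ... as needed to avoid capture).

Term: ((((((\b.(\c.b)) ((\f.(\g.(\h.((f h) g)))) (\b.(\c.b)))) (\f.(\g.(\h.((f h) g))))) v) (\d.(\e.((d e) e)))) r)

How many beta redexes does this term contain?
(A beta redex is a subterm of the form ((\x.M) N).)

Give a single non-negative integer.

Term: ((((((\b.(\c.b)) ((\f.(\g.(\h.((f h) g)))) (\b.(\c.b)))) (\f.(\g.(\h.((f h) g))))) v) (\d.(\e.((d e) e)))) r)
  Redex: ((\b.(\c.b)) ((\f.(\g.(\h.((f h) g)))) (\b.(\c.b))))
  Redex: ((\f.(\g.(\h.((f h) g)))) (\b.(\c.b)))
Total redexes: 2

Answer: 2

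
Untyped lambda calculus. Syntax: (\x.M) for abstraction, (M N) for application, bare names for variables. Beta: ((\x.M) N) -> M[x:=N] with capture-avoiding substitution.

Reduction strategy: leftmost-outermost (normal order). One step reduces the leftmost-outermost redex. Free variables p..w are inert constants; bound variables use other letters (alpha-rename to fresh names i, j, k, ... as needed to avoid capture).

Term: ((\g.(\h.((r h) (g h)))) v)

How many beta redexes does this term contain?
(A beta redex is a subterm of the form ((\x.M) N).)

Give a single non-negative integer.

Answer: 1

Derivation:
Term: ((\g.(\h.((r h) (g h)))) v)
  Redex: ((\g.(\h.((r h) (g h)))) v)
Total redexes: 1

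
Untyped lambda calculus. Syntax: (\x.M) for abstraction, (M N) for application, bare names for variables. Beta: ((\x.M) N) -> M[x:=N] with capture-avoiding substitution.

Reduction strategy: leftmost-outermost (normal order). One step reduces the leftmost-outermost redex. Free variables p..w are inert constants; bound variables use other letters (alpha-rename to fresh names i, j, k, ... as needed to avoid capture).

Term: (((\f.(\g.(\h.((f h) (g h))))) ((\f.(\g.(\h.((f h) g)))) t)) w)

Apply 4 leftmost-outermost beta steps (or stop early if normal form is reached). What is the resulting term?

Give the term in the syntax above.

Answer: (\h.((\i.((t i) h)) (w h)))

Derivation:
Step 0: (((\f.(\g.(\h.((f h) (g h))))) ((\f.(\g.(\h.((f h) g)))) t)) w)
Step 1: ((\g.(\h.((((\f.(\g.(\h.((f h) g)))) t) h) (g h)))) w)
Step 2: (\h.((((\f.(\g.(\h.((f h) g)))) t) h) (w h)))
Step 3: (\h.(((\g.(\h.((t h) g))) h) (w h)))
Step 4: (\h.((\i.((t i) h)) (w h)))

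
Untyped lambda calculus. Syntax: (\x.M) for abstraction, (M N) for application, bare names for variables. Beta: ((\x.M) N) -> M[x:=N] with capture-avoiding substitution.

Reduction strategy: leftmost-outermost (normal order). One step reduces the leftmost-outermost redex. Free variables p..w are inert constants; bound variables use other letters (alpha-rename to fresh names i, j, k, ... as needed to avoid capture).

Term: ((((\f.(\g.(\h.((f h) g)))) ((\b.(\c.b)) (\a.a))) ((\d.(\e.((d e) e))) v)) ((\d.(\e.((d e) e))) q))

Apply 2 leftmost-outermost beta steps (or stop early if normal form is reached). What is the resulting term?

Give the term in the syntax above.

Step 0: ((((\f.(\g.(\h.((f h) g)))) ((\b.(\c.b)) (\a.a))) ((\d.(\e.((d e) e))) v)) ((\d.(\e.((d e) e))) q))
Step 1: (((\g.(\h.((((\b.(\c.b)) (\a.a)) h) g))) ((\d.(\e.((d e) e))) v)) ((\d.(\e.((d e) e))) q))
Step 2: ((\h.((((\b.(\c.b)) (\a.a)) h) ((\d.(\e.((d e) e))) v))) ((\d.(\e.((d e) e))) q))

Answer: ((\h.((((\b.(\c.b)) (\a.a)) h) ((\d.(\e.((d e) e))) v))) ((\d.(\e.((d e) e))) q))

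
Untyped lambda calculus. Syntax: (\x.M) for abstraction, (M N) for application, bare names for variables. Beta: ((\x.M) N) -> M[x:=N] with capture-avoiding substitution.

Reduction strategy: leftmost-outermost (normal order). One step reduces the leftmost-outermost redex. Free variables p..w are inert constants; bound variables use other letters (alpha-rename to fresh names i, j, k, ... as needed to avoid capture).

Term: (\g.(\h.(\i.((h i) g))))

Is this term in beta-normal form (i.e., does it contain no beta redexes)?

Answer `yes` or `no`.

Term: (\g.(\h.(\i.((h i) g))))
No beta redexes found.

Answer: yes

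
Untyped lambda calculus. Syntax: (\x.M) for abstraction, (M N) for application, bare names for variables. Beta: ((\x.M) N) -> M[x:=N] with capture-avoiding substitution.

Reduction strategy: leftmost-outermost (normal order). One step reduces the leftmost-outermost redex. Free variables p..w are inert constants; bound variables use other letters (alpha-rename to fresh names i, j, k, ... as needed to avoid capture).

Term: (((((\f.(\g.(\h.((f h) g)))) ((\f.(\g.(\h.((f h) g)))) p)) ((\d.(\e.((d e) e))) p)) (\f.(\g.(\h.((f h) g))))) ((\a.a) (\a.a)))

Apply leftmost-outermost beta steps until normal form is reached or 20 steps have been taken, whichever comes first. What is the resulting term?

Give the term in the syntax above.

Step 0: (((((\f.(\g.(\h.((f h) g)))) ((\f.(\g.(\h.((f h) g)))) p)) ((\d.(\e.((d e) e))) p)) (\f.(\g.(\h.((f h) g))))) ((\a.a) (\a.a)))
Step 1: ((((\g.(\h.((((\f.(\g.(\h.((f h) g)))) p) h) g))) ((\d.(\e.((d e) e))) p)) (\f.(\g.(\h.((f h) g))))) ((\a.a) (\a.a)))
Step 2: (((\h.((((\f.(\g.(\h.((f h) g)))) p) h) ((\d.(\e.((d e) e))) p))) (\f.(\g.(\h.((f h) g))))) ((\a.a) (\a.a)))
Step 3: (((((\f.(\g.(\h.((f h) g)))) p) (\f.(\g.(\h.((f h) g))))) ((\d.(\e.((d e) e))) p)) ((\a.a) (\a.a)))
Step 4: ((((\g.(\h.((p h) g))) (\f.(\g.(\h.((f h) g))))) ((\d.(\e.((d e) e))) p)) ((\a.a) (\a.a)))
Step 5: (((\h.((p h) (\f.(\g.(\h.((f h) g)))))) ((\d.(\e.((d e) e))) p)) ((\a.a) (\a.a)))
Step 6: (((p ((\d.(\e.((d e) e))) p)) (\f.(\g.(\h.((f h) g))))) ((\a.a) (\a.a)))
Step 7: (((p (\e.((p e) e))) (\f.(\g.(\h.((f h) g))))) ((\a.a) (\a.a)))
Step 8: (((p (\e.((p e) e))) (\f.(\g.(\h.((f h) g))))) (\a.a))

Answer: (((p (\e.((p e) e))) (\f.(\g.(\h.((f h) g))))) (\a.a))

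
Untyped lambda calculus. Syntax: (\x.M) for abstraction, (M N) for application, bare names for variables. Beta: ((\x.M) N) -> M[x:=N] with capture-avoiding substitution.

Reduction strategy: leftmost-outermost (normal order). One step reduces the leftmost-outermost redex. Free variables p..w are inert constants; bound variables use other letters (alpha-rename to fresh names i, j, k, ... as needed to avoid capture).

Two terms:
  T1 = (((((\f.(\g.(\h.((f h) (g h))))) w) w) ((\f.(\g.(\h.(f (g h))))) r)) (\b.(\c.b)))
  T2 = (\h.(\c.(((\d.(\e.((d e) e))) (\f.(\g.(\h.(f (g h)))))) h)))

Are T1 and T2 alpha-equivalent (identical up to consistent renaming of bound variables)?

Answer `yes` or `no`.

Term 1: (((((\f.(\g.(\h.((f h) (g h))))) w) w) ((\f.(\g.(\h.(f (g h))))) r)) (\b.(\c.b)))
Term 2: (\h.(\c.(((\d.(\e.((d e) e))) (\f.(\g.(\h.(f (g h)))))) h)))
Alpha-equivalence: compare structure up to binder renaming.
Result: False

Answer: no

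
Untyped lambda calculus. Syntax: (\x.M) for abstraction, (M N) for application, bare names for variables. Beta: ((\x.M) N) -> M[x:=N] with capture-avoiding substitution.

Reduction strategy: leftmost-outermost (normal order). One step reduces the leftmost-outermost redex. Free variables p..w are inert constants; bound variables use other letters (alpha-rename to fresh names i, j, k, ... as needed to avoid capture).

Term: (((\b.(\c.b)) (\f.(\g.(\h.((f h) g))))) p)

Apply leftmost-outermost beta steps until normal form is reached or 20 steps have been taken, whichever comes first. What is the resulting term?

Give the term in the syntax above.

Answer: (\f.(\g.(\h.((f h) g))))

Derivation:
Step 0: (((\b.(\c.b)) (\f.(\g.(\h.((f h) g))))) p)
Step 1: ((\c.(\f.(\g.(\h.((f h) g))))) p)
Step 2: (\f.(\g.(\h.((f h) g))))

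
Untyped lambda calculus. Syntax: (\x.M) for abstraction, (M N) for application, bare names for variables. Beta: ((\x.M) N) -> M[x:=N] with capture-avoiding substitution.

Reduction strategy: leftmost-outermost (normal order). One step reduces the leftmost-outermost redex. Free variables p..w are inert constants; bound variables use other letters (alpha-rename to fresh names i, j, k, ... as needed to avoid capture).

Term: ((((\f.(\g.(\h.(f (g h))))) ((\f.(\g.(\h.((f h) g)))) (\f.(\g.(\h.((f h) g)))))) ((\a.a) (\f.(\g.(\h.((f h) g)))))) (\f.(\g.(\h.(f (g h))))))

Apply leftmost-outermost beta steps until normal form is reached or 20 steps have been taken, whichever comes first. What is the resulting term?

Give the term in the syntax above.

Step 0: ((((\f.(\g.(\h.(f (g h))))) ((\f.(\g.(\h.((f h) g)))) (\f.(\g.(\h.((f h) g)))))) ((\a.a) (\f.(\g.(\h.((f h) g)))))) (\f.(\g.(\h.(f (g h))))))
Step 1: (((\g.(\h.(((\f.(\g.(\h.((f h) g)))) (\f.(\g.(\h.((f h) g))))) (g h)))) ((\a.a) (\f.(\g.(\h.((f h) g)))))) (\f.(\g.(\h.(f (g h))))))
Step 2: ((\h.(((\f.(\g.(\h.((f h) g)))) (\f.(\g.(\h.((f h) g))))) (((\a.a) (\f.(\g.(\h.((f h) g))))) h))) (\f.(\g.(\h.(f (g h))))))
Step 3: (((\f.(\g.(\h.((f h) g)))) (\f.(\g.(\h.((f h) g))))) (((\a.a) (\f.(\g.(\h.((f h) g))))) (\f.(\g.(\h.(f (g h)))))))
Step 4: ((\g.(\h.(((\f.(\g.(\h.((f h) g)))) h) g))) (((\a.a) (\f.(\g.(\h.((f h) g))))) (\f.(\g.(\h.(f (g h)))))))
Step 5: (\h.(((\f.(\g.(\h.((f h) g)))) h) (((\a.a) (\f.(\g.(\h.((f h) g))))) (\f.(\g.(\h.(f (g h))))))))
Step 6: (\h.((\g.(\i.((h i) g))) (((\a.a) (\f.(\g.(\h.((f h) g))))) (\f.(\g.(\h.(f (g h))))))))
Step 7: (\h.(\i.((h i) (((\a.a) (\f.(\g.(\h.((f h) g))))) (\f.(\g.(\h.(f (g h)))))))))
Step 8: (\h.(\i.((h i) ((\f.(\g.(\h.((f h) g)))) (\f.(\g.(\h.(f (g h)))))))))
Step 9: (\h.(\i.((h i) (\g.(\h.(((\f.(\g.(\h.(f (g h))))) h) g))))))
Step 10: (\h.(\i.((h i) (\g.(\h.((\g.(\i.(h (g i)))) g))))))
Step 11: (\h.(\i.((h i) (\g.(\h.(\i.(h (g i))))))))

Answer: (\h.(\i.((h i) (\g.(\h.(\i.(h (g i))))))))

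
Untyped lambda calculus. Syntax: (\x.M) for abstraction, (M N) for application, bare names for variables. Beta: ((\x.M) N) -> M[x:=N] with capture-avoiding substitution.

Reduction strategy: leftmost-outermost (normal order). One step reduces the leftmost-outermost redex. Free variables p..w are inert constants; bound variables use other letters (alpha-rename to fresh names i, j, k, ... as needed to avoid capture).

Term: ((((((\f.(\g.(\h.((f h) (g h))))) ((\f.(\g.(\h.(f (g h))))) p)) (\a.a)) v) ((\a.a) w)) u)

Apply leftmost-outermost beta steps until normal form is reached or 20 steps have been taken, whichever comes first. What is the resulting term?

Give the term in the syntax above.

Step 0: ((((((\f.(\g.(\h.((f h) (g h))))) ((\f.(\g.(\h.(f (g h))))) p)) (\a.a)) v) ((\a.a) w)) u)
Step 1: (((((\g.(\h.((((\f.(\g.(\h.(f (g h))))) p) h) (g h)))) (\a.a)) v) ((\a.a) w)) u)
Step 2: ((((\h.((((\f.(\g.(\h.(f (g h))))) p) h) ((\a.a) h))) v) ((\a.a) w)) u)
Step 3: ((((((\f.(\g.(\h.(f (g h))))) p) v) ((\a.a) v)) ((\a.a) w)) u)
Step 4: (((((\g.(\h.(p (g h)))) v) ((\a.a) v)) ((\a.a) w)) u)
Step 5: ((((\h.(p (v h))) ((\a.a) v)) ((\a.a) w)) u)
Step 6: (((p (v ((\a.a) v))) ((\a.a) w)) u)
Step 7: (((p (v v)) ((\a.a) w)) u)
Step 8: (((p (v v)) w) u)

Answer: (((p (v v)) w) u)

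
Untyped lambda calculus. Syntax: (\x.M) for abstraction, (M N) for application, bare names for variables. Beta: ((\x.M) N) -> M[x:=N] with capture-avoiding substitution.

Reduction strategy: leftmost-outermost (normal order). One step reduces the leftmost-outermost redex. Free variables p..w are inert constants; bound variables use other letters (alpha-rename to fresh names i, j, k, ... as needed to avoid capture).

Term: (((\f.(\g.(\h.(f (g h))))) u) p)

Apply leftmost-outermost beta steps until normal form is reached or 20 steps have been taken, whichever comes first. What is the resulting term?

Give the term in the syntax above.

Step 0: (((\f.(\g.(\h.(f (g h))))) u) p)
Step 1: ((\g.(\h.(u (g h)))) p)
Step 2: (\h.(u (p h)))

Answer: (\h.(u (p h)))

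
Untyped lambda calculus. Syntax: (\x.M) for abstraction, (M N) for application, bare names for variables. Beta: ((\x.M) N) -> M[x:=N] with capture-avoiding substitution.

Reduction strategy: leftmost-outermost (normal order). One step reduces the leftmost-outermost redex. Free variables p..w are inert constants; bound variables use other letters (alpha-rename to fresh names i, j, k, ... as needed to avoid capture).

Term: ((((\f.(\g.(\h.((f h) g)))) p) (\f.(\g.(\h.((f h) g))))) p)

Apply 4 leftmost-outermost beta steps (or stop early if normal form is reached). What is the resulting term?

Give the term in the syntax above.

Answer: ((p p) (\f.(\g.(\h.((f h) g)))))

Derivation:
Step 0: ((((\f.(\g.(\h.((f h) g)))) p) (\f.(\g.(\h.((f h) g))))) p)
Step 1: (((\g.(\h.((p h) g))) (\f.(\g.(\h.((f h) g))))) p)
Step 2: ((\h.((p h) (\f.(\g.(\h.((f h) g)))))) p)
Step 3: ((p p) (\f.(\g.(\h.((f h) g)))))
Step 4: (normal form reached)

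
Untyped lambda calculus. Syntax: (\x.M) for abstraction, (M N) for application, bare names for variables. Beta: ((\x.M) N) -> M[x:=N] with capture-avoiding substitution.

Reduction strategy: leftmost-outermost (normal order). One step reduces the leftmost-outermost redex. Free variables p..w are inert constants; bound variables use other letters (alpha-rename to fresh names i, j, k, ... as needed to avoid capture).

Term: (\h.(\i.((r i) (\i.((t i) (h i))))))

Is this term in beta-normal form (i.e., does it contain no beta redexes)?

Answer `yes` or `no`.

Answer: yes

Derivation:
Term: (\h.(\i.((r i) (\i.((t i) (h i))))))
No beta redexes found.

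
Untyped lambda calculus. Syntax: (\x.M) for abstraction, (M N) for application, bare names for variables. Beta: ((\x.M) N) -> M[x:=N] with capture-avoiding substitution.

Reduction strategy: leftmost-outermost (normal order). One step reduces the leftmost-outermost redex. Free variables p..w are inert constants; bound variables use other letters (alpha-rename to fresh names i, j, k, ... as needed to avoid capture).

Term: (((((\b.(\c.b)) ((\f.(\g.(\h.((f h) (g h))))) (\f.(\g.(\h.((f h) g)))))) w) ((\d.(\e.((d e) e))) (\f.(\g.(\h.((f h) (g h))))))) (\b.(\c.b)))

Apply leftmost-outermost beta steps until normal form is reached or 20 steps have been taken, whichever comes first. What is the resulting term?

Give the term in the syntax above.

Answer: (\h.h)

Derivation:
Step 0: (((((\b.(\c.b)) ((\f.(\g.(\h.((f h) (g h))))) (\f.(\g.(\h.((f h) g)))))) w) ((\d.(\e.((d e) e))) (\f.(\g.(\h.((f h) (g h))))))) (\b.(\c.b)))
Step 1: ((((\c.((\f.(\g.(\h.((f h) (g h))))) (\f.(\g.(\h.((f h) g)))))) w) ((\d.(\e.((d e) e))) (\f.(\g.(\h.((f h) (g h))))))) (\b.(\c.b)))
Step 2: ((((\f.(\g.(\h.((f h) (g h))))) (\f.(\g.(\h.((f h) g))))) ((\d.(\e.((d e) e))) (\f.(\g.(\h.((f h) (g h))))))) (\b.(\c.b)))
Step 3: (((\g.(\h.(((\f.(\g.(\h.((f h) g)))) h) (g h)))) ((\d.(\e.((d e) e))) (\f.(\g.(\h.((f h) (g h))))))) (\b.(\c.b)))
Step 4: ((\h.(((\f.(\g.(\h.((f h) g)))) h) (((\d.(\e.((d e) e))) (\f.(\g.(\h.((f h) (g h)))))) h))) (\b.(\c.b)))
Step 5: (((\f.(\g.(\h.((f h) g)))) (\b.(\c.b))) (((\d.(\e.((d e) e))) (\f.(\g.(\h.((f h) (g h)))))) (\b.(\c.b))))
Step 6: ((\g.(\h.(((\b.(\c.b)) h) g))) (((\d.(\e.((d e) e))) (\f.(\g.(\h.((f h) (g h)))))) (\b.(\c.b))))
Step 7: (\h.(((\b.(\c.b)) h) (((\d.(\e.((d e) e))) (\f.(\g.(\h.((f h) (g h)))))) (\b.(\c.b)))))
Step 8: (\h.((\c.h) (((\d.(\e.((d e) e))) (\f.(\g.(\h.((f h) (g h)))))) (\b.(\c.b)))))
Step 9: (\h.h)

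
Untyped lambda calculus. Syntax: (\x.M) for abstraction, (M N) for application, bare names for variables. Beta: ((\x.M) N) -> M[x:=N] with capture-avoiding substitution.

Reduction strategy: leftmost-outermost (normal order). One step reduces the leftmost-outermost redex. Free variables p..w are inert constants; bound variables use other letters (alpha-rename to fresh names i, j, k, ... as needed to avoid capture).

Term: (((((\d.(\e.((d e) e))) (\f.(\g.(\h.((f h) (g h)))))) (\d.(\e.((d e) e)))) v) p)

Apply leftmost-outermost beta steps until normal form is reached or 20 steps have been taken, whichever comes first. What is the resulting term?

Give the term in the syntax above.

Step 0: (((((\d.(\e.((d e) e))) (\f.(\g.(\h.((f h) (g h)))))) (\d.(\e.((d e) e)))) v) p)
Step 1: ((((\e.(((\f.(\g.(\h.((f h) (g h))))) e) e)) (\d.(\e.((d e) e)))) v) p)
Step 2: (((((\f.(\g.(\h.((f h) (g h))))) (\d.(\e.((d e) e)))) (\d.(\e.((d e) e)))) v) p)
Step 3: ((((\g.(\h.(((\d.(\e.((d e) e))) h) (g h)))) (\d.(\e.((d e) e)))) v) p)
Step 4: (((\h.(((\d.(\e.((d e) e))) h) ((\d.(\e.((d e) e))) h))) v) p)
Step 5: ((((\d.(\e.((d e) e))) v) ((\d.(\e.((d e) e))) v)) p)
Step 6: (((\e.((v e) e)) ((\d.(\e.((d e) e))) v)) p)
Step 7: (((v ((\d.(\e.((d e) e))) v)) ((\d.(\e.((d e) e))) v)) p)
Step 8: (((v (\e.((v e) e))) ((\d.(\e.((d e) e))) v)) p)
Step 9: (((v (\e.((v e) e))) (\e.((v e) e))) p)

Answer: (((v (\e.((v e) e))) (\e.((v e) e))) p)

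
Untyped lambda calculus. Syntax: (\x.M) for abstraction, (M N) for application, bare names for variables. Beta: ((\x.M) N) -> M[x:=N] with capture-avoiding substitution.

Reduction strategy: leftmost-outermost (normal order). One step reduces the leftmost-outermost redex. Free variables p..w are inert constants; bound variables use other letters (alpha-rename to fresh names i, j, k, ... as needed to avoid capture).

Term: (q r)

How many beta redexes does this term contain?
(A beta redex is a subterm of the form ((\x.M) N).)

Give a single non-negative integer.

Answer: 0

Derivation:
Term: (q r)
  (no redexes)
Total redexes: 0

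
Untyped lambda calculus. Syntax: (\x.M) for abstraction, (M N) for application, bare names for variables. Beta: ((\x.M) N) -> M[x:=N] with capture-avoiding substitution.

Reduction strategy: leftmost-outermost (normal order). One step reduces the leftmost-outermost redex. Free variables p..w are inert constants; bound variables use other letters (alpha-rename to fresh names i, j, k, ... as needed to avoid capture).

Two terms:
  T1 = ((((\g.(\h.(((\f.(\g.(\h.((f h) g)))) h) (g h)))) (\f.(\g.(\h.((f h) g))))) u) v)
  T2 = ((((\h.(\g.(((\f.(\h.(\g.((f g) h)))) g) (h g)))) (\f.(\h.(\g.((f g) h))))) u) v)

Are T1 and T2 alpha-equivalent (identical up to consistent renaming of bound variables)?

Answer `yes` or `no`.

Answer: yes

Derivation:
Term 1: ((((\g.(\h.(((\f.(\g.(\h.((f h) g)))) h) (g h)))) (\f.(\g.(\h.((f h) g))))) u) v)
Term 2: ((((\h.(\g.(((\f.(\h.(\g.((f g) h)))) g) (h g)))) (\f.(\h.(\g.((f g) h))))) u) v)
Alpha-equivalence: compare structure up to binder renaming.
Result: True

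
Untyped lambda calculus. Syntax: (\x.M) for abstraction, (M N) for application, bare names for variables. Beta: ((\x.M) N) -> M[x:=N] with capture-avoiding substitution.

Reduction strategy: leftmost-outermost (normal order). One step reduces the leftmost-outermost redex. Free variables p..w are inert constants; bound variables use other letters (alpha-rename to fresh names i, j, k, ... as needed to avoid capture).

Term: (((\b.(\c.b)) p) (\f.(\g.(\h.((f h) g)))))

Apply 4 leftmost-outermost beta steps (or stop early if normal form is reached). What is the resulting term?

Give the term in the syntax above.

Answer: p

Derivation:
Step 0: (((\b.(\c.b)) p) (\f.(\g.(\h.((f h) g)))))
Step 1: ((\c.p) (\f.(\g.(\h.((f h) g)))))
Step 2: p
Step 3: (normal form reached)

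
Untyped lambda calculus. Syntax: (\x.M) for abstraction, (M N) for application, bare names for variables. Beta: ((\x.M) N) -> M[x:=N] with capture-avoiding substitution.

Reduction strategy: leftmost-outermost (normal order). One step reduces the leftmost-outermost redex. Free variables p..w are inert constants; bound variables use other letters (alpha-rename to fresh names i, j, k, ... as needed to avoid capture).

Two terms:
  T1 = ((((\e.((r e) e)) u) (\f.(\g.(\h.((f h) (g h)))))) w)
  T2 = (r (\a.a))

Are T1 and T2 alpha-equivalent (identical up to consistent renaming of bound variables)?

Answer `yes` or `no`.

Answer: no

Derivation:
Term 1: ((((\e.((r e) e)) u) (\f.(\g.(\h.((f h) (g h)))))) w)
Term 2: (r (\a.a))
Alpha-equivalence: compare structure up to binder renaming.
Result: False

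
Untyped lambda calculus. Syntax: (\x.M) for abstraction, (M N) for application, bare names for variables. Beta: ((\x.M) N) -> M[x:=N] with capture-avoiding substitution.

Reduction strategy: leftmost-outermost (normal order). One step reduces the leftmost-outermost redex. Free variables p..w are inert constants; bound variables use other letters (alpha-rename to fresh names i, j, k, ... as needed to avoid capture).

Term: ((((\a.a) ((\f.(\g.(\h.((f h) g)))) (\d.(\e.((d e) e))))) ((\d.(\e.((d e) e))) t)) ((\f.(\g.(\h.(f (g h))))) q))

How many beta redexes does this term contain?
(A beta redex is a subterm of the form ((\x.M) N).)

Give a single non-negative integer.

Term: ((((\a.a) ((\f.(\g.(\h.((f h) g)))) (\d.(\e.((d e) e))))) ((\d.(\e.((d e) e))) t)) ((\f.(\g.(\h.(f (g h))))) q))
  Redex: ((\a.a) ((\f.(\g.(\h.((f h) g)))) (\d.(\e.((d e) e)))))
  Redex: ((\f.(\g.(\h.((f h) g)))) (\d.(\e.((d e) e))))
  Redex: ((\d.(\e.((d e) e))) t)
  Redex: ((\f.(\g.(\h.(f (g h))))) q)
Total redexes: 4

Answer: 4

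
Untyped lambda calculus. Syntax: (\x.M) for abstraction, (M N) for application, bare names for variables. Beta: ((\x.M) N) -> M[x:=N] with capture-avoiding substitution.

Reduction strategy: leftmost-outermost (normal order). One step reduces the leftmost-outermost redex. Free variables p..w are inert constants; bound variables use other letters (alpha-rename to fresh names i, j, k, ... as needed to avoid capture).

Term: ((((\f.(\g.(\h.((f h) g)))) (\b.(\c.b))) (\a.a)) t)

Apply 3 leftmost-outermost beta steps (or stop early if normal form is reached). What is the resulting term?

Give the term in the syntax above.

Step 0: ((((\f.(\g.(\h.((f h) g)))) (\b.(\c.b))) (\a.a)) t)
Step 1: (((\g.(\h.(((\b.(\c.b)) h) g))) (\a.a)) t)
Step 2: ((\h.(((\b.(\c.b)) h) (\a.a))) t)
Step 3: (((\b.(\c.b)) t) (\a.a))

Answer: (((\b.(\c.b)) t) (\a.a))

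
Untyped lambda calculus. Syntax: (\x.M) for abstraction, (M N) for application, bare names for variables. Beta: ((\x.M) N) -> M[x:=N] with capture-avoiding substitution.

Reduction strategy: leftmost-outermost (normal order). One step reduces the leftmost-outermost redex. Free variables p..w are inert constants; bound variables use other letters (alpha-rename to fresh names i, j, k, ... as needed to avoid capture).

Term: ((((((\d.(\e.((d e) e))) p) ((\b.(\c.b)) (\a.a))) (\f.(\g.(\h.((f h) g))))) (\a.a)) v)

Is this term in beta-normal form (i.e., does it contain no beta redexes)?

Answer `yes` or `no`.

Term: ((((((\d.(\e.((d e) e))) p) ((\b.(\c.b)) (\a.a))) (\f.(\g.(\h.((f h) g))))) (\a.a)) v)
Found 2 beta redex(es).

Answer: no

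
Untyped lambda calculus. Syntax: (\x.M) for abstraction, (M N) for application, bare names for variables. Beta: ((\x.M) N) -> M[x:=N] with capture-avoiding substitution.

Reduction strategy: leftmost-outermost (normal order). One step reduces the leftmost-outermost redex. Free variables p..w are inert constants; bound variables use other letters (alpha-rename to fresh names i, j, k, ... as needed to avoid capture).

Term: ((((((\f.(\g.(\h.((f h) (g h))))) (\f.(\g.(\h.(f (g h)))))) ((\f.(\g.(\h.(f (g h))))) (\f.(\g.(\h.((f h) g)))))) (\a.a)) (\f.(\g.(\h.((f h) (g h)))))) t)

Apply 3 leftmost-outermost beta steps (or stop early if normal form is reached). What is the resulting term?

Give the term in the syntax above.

Step 0: ((((((\f.(\g.(\h.((f h) (g h))))) (\f.(\g.(\h.(f (g h)))))) ((\f.(\g.(\h.(f (g h))))) (\f.(\g.(\h.((f h) g)))))) (\a.a)) (\f.(\g.(\h.((f h) (g h)))))) t)
Step 1: (((((\g.(\h.(((\f.(\g.(\h.(f (g h))))) h) (g h)))) ((\f.(\g.(\h.(f (g h))))) (\f.(\g.(\h.((f h) g)))))) (\a.a)) (\f.(\g.(\h.((f h) (g h)))))) t)
Step 2: ((((\h.(((\f.(\g.(\h.(f (g h))))) h) (((\f.(\g.(\h.(f (g h))))) (\f.(\g.(\h.((f h) g))))) h))) (\a.a)) (\f.(\g.(\h.((f h) (g h)))))) t)
Step 3: (((((\f.(\g.(\h.(f (g h))))) (\a.a)) (((\f.(\g.(\h.(f (g h))))) (\f.(\g.(\h.((f h) g))))) (\a.a))) (\f.(\g.(\h.((f h) (g h)))))) t)

Answer: (((((\f.(\g.(\h.(f (g h))))) (\a.a)) (((\f.(\g.(\h.(f (g h))))) (\f.(\g.(\h.((f h) g))))) (\a.a))) (\f.(\g.(\h.((f h) (g h)))))) t)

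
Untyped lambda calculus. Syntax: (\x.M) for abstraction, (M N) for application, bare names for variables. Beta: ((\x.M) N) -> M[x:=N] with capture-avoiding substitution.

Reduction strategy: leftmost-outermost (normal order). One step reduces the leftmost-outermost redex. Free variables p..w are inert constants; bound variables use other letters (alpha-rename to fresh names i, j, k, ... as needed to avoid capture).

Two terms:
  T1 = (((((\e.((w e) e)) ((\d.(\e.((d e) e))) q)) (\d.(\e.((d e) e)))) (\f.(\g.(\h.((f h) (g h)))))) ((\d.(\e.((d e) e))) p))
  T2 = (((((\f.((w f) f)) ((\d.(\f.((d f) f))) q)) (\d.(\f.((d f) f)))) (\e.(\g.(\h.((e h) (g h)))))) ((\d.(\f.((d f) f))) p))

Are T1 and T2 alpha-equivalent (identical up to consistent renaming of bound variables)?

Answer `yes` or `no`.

Term 1: (((((\e.((w e) e)) ((\d.(\e.((d e) e))) q)) (\d.(\e.((d e) e)))) (\f.(\g.(\h.((f h) (g h)))))) ((\d.(\e.((d e) e))) p))
Term 2: (((((\f.((w f) f)) ((\d.(\f.((d f) f))) q)) (\d.(\f.((d f) f)))) (\e.(\g.(\h.((e h) (g h)))))) ((\d.(\f.((d f) f))) p))
Alpha-equivalence: compare structure up to binder renaming.
Result: True

Answer: yes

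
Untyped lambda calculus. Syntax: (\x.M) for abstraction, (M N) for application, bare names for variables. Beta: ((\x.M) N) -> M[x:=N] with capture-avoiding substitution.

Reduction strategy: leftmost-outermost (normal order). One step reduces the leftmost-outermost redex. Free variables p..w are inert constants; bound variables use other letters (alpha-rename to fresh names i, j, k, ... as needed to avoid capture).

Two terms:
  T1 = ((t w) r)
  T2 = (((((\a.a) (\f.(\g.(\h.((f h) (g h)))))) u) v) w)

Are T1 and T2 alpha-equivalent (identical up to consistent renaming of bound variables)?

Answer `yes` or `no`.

Term 1: ((t w) r)
Term 2: (((((\a.a) (\f.(\g.(\h.((f h) (g h)))))) u) v) w)
Alpha-equivalence: compare structure up to binder renaming.
Result: False

Answer: no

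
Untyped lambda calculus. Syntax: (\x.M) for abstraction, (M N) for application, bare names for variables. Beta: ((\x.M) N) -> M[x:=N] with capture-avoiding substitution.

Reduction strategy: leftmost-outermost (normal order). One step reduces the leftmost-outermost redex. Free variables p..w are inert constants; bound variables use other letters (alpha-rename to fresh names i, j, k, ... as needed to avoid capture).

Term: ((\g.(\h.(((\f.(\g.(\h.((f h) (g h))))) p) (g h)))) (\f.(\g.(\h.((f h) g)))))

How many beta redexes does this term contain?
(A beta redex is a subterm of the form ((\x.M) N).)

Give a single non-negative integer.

Term: ((\g.(\h.(((\f.(\g.(\h.((f h) (g h))))) p) (g h)))) (\f.(\g.(\h.((f h) g)))))
  Redex: ((\g.(\h.(((\f.(\g.(\h.((f h) (g h))))) p) (g h)))) (\f.(\g.(\h.((f h) g)))))
  Redex: ((\f.(\g.(\h.((f h) (g h))))) p)
Total redexes: 2

Answer: 2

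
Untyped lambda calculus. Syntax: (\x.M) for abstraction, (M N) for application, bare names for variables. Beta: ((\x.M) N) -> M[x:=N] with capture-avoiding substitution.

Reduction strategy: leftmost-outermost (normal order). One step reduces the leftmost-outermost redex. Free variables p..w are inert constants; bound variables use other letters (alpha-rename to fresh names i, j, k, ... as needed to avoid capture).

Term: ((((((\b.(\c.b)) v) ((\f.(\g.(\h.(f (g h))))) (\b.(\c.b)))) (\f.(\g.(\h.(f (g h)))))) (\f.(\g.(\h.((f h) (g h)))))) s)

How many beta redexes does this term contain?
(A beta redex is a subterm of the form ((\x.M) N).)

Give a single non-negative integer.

Term: ((((((\b.(\c.b)) v) ((\f.(\g.(\h.(f (g h))))) (\b.(\c.b)))) (\f.(\g.(\h.(f (g h)))))) (\f.(\g.(\h.((f h) (g h)))))) s)
  Redex: ((\b.(\c.b)) v)
  Redex: ((\f.(\g.(\h.(f (g h))))) (\b.(\c.b)))
Total redexes: 2

Answer: 2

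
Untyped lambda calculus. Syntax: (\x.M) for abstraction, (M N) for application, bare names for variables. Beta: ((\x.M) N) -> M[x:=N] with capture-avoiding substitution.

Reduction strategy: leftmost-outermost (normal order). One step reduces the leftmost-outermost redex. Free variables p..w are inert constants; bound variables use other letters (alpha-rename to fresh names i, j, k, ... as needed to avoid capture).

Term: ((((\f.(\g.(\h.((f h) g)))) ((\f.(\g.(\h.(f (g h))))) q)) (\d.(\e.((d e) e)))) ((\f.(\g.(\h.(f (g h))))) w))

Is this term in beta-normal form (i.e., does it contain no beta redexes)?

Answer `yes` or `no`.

Term: ((((\f.(\g.(\h.((f h) g)))) ((\f.(\g.(\h.(f (g h))))) q)) (\d.(\e.((d e) e)))) ((\f.(\g.(\h.(f (g h))))) w))
Found 3 beta redex(es).

Answer: no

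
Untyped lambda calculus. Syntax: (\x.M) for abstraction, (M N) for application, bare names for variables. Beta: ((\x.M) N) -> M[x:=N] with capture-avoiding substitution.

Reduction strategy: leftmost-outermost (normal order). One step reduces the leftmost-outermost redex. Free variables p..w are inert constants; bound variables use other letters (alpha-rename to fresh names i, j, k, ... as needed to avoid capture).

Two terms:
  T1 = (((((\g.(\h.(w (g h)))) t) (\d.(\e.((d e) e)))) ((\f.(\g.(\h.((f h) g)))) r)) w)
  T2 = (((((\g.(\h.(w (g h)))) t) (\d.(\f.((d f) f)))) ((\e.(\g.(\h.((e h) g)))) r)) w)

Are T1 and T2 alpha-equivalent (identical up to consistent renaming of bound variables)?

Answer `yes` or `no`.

Term 1: (((((\g.(\h.(w (g h)))) t) (\d.(\e.((d e) e)))) ((\f.(\g.(\h.((f h) g)))) r)) w)
Term 2: (((((\g.(\h.(w (g h)))) t) (\d.(\f.((d f) f)))) ((\e.(\g.(\h.((e h) g)))) r)) w)
Alpha-equivalence: compare structure up to binder renaming.
Result: True

Answer: yes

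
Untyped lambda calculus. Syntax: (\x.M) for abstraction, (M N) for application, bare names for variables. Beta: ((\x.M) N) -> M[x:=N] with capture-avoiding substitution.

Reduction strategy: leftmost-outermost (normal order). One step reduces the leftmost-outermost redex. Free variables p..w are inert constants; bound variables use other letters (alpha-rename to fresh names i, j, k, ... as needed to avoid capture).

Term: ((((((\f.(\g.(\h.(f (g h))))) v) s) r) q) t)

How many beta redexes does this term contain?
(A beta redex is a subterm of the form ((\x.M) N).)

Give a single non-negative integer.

Term: ((((((\f.(\g.(\h.(f (g h))))) v) s) r) q) t)
  Redex: ((\f.(\g.(\h.(f (g h))))) v)
Total redexes: 1

Answer: 1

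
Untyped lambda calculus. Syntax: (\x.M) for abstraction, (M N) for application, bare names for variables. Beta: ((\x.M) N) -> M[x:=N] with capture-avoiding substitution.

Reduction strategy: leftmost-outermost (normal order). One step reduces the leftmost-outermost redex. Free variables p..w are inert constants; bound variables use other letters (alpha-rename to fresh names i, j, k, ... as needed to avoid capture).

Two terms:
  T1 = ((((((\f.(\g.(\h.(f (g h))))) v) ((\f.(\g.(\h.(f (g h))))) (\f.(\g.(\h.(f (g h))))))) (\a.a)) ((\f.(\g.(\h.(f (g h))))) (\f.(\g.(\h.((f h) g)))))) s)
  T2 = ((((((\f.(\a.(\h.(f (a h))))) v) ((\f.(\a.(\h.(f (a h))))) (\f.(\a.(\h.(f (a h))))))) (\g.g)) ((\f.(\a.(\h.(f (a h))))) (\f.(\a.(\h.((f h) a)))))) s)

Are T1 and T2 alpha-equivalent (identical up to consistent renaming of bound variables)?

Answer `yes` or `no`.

Term 1: ((((((\f.(\g.(\h.(f (g h))))) v) ((\f.(\g.(\h.(f (g h))))) (\f.(\g.(\h.(f (g h))))))) (\a.a)) ((\f.(\g.(\h.(f (g h))))) (\f.(\g.(\h.((f h) g)))))) s)
Term 2: ((((((\f.(\a.(\h.(f (a h))))) v) ((\f.(\a.(\h.(f (a h))))) (\f.(\a.(\h.(f (a h))))))) (\g.g)) ((\f.(\a.(\h.(f (a h))))) (\f.(\a.(\h.((f h) a)))))) s)
Alpha-equivalence: compare structure up to binder renaming.
Result: True

Answer: yes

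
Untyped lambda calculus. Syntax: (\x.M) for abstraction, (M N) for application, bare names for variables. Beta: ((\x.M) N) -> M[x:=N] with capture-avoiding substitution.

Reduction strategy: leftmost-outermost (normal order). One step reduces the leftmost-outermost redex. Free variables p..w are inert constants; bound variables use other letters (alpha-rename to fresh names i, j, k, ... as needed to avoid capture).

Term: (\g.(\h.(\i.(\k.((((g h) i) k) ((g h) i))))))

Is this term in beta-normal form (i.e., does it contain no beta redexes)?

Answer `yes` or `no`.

Term: (\g.(\h.(\i.(\k.((((g h) i) k) ((g h) i))))))
No beta redexes found.

Answer: yes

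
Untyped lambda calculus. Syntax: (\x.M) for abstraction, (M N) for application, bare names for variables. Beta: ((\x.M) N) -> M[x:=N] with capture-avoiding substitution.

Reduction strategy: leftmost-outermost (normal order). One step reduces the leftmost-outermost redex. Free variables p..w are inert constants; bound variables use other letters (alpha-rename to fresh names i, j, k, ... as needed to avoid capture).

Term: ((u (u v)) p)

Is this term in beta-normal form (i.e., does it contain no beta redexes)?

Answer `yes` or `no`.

Term: ((u (u v)) p)
No beta redexes found.

Answer: yes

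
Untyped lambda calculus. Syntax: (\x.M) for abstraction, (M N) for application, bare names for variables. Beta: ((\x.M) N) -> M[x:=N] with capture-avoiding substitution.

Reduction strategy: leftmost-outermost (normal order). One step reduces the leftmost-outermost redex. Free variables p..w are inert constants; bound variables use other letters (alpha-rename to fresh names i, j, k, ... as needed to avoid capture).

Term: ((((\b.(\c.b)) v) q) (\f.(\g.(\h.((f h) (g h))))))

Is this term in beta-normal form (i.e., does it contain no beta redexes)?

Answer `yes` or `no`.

Term: ((((\b.(\c.b)) v) q) (\f.(\g.(\h.((f h) (g h))))))
Found 1 beta redex(es).

Answer: no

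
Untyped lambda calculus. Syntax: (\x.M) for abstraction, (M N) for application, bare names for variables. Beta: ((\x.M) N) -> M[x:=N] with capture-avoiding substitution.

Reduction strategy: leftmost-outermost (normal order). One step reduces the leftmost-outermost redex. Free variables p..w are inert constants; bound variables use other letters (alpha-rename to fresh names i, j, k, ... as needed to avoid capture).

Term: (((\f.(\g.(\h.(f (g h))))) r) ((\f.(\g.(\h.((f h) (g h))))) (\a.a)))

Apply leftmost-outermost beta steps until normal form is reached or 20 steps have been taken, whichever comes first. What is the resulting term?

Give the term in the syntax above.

Answer: (\h.(r (\i.(i (h i)))))

Derivation:
Step 0: (((\f.(\g.(\h.(f (g h))))) r) ((\f.(\g.(\h.((f h) (g h))))) (\a.a)))
Step 1: ((\g.(\h.(r (g h)))) ((\f.(\g.(\h.((f h) (g h))))) (\a.a)))
Step 2: (\h.(r (((\f.(\g.(\h.((f h) (g h))))) (\a.a)) h)))
Step 3: (\h.(r ((\g.(\h.(((\a.a) h) (g h)))) h)))
Step 4: (\h.(r (\i.(((\a.a) i) (h i)))))
Step 5: (\h.(r (\i.(i (h i)))))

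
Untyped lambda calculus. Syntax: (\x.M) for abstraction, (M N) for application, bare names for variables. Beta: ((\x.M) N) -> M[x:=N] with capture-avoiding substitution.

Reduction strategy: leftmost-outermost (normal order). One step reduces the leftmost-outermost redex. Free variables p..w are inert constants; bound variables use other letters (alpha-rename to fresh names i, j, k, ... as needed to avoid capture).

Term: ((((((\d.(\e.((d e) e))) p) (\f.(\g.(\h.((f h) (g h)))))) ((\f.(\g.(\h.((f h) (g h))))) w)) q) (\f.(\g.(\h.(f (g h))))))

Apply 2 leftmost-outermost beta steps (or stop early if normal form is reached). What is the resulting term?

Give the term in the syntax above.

Answer: (((((p (\f.(\g.(\h.((f h) (g h)))))) (\f.(\g.(\h.((f h) (g h)))))) ((\f.(\g.(\h.((f h) (g h))))) w)) q) (\f.(\g.(\h.(f (g h))))))

Derivation:
Step 0: ((((((\d.(\e.((d e) e))) p) (\f.(\g.(\h.((f h) (g h)))))) ((\f.(\g.(\h.((f h) (g h))))) w)) q) (\f.(\g.(\h.(f (g h))))))
Step 1: (((((\e.((p e) e)) (\f.(\g.(\h.((f h) (g h)))))) ((\f.(\g.(\h.((f h) (g h))))) w)) q) (\f.(\g.(\h.(f (g h))))))
Step 2: (((((p (\f.(\g.(\h.((f h) (g h)))))) (\f.(\g.(\h.((f h) (g h)))))) ((\f.(\g.(\h.((f h) (g h))))) w)) q) (\f.(\g.(\h.(f (g h))))))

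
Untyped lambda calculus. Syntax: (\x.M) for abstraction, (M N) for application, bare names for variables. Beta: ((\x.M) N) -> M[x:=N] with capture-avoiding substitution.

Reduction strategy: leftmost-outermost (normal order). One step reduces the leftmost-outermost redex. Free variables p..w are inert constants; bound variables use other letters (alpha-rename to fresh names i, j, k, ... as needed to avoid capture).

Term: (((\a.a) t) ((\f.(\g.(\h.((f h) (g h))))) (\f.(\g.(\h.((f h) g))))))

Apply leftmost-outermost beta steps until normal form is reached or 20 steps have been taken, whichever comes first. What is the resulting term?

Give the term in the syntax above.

Answer: (t (\g.(\h.(\i.((h i) (g h))))))

Derivation:
Step 0: (((\a.a) t) ((\f.(\g.(\h.((f h) (g h))))) (\f.(\g.(\h.((f h) g))))))
Step 1: (t ((\f.(\g.(\h.((f h) (g h))))) (\f.(\g.(\h.((f h) g))))))
Step 2: (t (\g.(\h.(((\f.(\g.(\h.((f h) g)))) h) (g h)))))
Step 3: (t (\g.(\h.((\g.(\i.((h i) g))) (g h)))))
Step 4: (t (\g.(\h.(\i.((h i) (g h))))))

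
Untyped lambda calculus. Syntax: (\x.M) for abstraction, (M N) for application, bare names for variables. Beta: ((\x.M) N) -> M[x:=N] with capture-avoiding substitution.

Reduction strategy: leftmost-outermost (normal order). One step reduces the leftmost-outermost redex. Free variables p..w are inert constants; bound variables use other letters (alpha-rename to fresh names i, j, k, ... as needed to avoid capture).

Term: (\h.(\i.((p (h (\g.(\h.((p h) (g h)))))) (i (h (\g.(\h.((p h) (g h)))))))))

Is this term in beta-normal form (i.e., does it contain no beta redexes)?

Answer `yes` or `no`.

Term: (\h.(\i.((p (h (\g.(\h.((p h) (g h)))))) (i (h (\g.(\h.((p h) (g h)))))))))
No beta redexes found.

Answer: yes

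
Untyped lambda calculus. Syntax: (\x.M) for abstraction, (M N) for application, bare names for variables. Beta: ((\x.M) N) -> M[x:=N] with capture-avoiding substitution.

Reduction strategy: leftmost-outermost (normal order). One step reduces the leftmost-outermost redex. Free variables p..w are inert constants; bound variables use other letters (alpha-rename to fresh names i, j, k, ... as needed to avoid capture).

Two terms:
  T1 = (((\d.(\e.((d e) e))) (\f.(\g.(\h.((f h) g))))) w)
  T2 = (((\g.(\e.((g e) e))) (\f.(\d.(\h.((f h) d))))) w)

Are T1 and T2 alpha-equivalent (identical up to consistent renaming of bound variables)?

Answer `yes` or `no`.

Term 1: (((\d.(\e.((d e) e))) (\f.(\g.(\h.((f h) g))))) w)
Term 2: (((\g.(\e.((g e) e))) (\f.(\d.(\h.((f h) d))))) w)
Alpha-equivalence: compare structure up to binder renaming.
Result: True

Answer: yes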